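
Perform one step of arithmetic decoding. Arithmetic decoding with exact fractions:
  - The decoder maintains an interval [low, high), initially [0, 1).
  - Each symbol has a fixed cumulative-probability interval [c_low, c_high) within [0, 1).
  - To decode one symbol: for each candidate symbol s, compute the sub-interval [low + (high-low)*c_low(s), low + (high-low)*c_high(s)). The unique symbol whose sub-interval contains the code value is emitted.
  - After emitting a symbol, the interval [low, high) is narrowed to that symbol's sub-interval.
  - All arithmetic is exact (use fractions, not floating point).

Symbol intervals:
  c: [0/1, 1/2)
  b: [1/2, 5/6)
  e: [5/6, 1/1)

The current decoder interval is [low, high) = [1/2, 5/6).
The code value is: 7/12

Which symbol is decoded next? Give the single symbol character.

Interval width = high − low = 5/6 − 1/2 = 1/3
Scaled code = (code − low) / width = (7/12 − 1/2) / 1/3 = 1/4
  c: [0/1, 1/2) ← scaled code falls here ✓
  b: [1/2, 5/6) 
  e: [5/6, 1/1) 

Answer: c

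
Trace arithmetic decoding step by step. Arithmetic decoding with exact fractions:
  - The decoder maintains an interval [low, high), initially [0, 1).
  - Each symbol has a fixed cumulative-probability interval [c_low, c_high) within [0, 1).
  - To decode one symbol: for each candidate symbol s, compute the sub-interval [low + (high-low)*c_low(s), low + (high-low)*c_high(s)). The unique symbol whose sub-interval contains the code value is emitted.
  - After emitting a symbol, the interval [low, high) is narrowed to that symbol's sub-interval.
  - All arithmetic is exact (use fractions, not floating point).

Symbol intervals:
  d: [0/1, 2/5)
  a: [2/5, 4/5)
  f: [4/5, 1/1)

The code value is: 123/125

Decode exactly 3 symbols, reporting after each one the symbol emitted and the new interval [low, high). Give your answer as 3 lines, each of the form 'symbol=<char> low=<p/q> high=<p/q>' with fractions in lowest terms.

Step 1: interval [0/1, 1/1), width = 1/1 - 0/1 = 1/1
  'd': [0/1 + 1/1*0/1, 0/1 + 1/1*2/5) = [0/1, 2/5)
  'a': [0/1 + 1/1*2/5, 0/1 + 1/1*4/5) = [2/5, 4/5)
  'f': [0/1 + 1/1*4/5, 0/1 + 1/1*1/1) = [4/5, 1/1) <- contains code 123/125
  emit 'f', narrow to [4/5, 1/1)
Step 2: interval [4/5, 1/1), width = 1/1 - 4/5 = 1/5
  'd': [4/5 + 1/5*0/1, 4/5 + 1/5*2/5) = [4/5, 22/25)
  'a': [4/5 + 1/5*2/5, 4/5 + 1/5*4/5) = [22/25, 24/25)
  'f': [4/5 + 1/5*4/5, 4/5 + 1/5*1/1) = [24/25, 1/1) <- contains code 123/125
  emit 'f', narrow to [24/25, 1/1)
Step 3: interval [24/25, 1/1), width = 1/1 - 24/25 = 1/25
  'd': [24/25 + 1/25*0/1, 24/25 + 1/25*2/5) = [24/25, 122/125)
  'a': [24/25 + 1/25*2/5, 24/25 + 1/25*4/5) = [122/125, 124/125) <- contains code 123/125
  'f': [24/25 + 1/25*4/5, 24/25 + 1/25*1/1) = [124/125, 1/1)
  emit 'a', narrow to [122/125, 124/125)

Answer: symbol=f low=4/5 high=1/1
symbol=f low=24/25 high=1/1
symbol=a low=122/125 high=124/125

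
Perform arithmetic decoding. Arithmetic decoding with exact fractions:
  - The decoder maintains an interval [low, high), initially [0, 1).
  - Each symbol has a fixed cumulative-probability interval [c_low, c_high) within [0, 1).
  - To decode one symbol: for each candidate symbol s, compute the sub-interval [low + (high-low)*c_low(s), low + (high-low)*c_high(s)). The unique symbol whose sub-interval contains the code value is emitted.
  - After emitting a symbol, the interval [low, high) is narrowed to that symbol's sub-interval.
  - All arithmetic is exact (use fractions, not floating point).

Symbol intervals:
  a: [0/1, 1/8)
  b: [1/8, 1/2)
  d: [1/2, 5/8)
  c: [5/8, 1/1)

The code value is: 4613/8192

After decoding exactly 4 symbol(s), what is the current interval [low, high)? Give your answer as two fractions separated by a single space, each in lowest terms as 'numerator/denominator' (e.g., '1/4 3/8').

Answer: 2305/4096 577/1024

Derivation:
Step 1: interval [0/1, 1/1), width = 1/1 - 0/1 = 1/1
  'a': [0/1 + 1/1*0/1, 0/1 + 1/1*1/8) = [0/1, 1/8)
  'b': [0/1 + 1/1*1/8, 0/1 + 1/1*1/2) = [1/8, 1/2)
  'd': [0/1 + 1/1*1/2, 0/1 + 1/1*5/8) = [1/2, 5/8) <- contains code 4613/8192
  'c': [0/1 + 1/1*5/8, 0/1 + 1/1*1/1) = [5/8, 1/1)
  emit 'd', narrow to [1/2, 5/8)
Step 2: interval [1/2, 5/8), width = 5/8 - 1/2 = 1/8
  'a': [1/2 + 1/8*0/1, 1/2 + 1/8*1/8) = [1/2, 33/64)
  'b': [1/2 + 1/8*1/8, 1/2 + 1/8*1/2) = [33/64, 9/16)
  'd': [1/2 + 1/8*1/2, 1/2 + 1/8*5/8) = [9/16, 37/64) <- contains code 4613/8192
  'c': [1/2 + 1/8*5/8, 1/2 + 1/8*1/1) = [37/64, 5/8)
  emit 'd', narrow to [9/16, 37/64)
Step 3: interval [9/16, 37/64), width = 37/64 - 9/16 = 1/64
  'a': [9/16 + 1/64*0/1, 9/16 + 1/64*1/8) = [9/16, 289/512) <- contains code 4613/8192
  'b': [9/16 + 1/64*1/8, 9/16 + 1/64*1/2) = [289/512, 73/128)
  'd': [9/16 + 1/64*1/2, 9/16 + 1/64*5/8) = [73/128, 293/512)
  'c': [9/16 + 1/64*5/8, 9/16 + 1/64*1/1) = [293/512, 37/64)
  emit 'a', narrow to [9/16, 289/512)
Step 4: interval [9/16, 289/512), width = 289/512 - 9/16 = 1/512
  'a': [9/16 + 1/512*0/1, 9/16 + 1/512*1/8) = [9/16, 2305/4096)
  'b': [9/16 + 1/512*1/8, 9/16 + 1/512*1/2) = [2305/4096, 577/1024) <- contains code 4613/8192
  'd': [9/16 + 1/512*1/2, 9/16 + 1/512*5/8) = [577/1024, 2309/4096)
  'c': [9/16 + 1/512*5/8, 9/16 + 1/512*1/1) = [2309/4096, 289/512)
  emit 'b', narrow to [2305/4096, 577/1024)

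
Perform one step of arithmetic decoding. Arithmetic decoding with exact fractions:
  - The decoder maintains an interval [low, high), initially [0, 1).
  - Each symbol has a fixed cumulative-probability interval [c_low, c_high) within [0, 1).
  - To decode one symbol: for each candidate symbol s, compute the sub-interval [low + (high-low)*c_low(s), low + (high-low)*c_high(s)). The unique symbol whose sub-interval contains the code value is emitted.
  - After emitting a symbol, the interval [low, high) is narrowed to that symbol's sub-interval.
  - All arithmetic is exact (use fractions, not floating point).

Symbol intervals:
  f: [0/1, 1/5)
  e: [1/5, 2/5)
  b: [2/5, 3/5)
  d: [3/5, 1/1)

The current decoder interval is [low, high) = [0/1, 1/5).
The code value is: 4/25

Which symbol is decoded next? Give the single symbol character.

Answer: d

Derivation:
Interval width = high − low = 1/5 − 0/1 = 1/5
Scaled code = (code − low) / width = (4/25 − 0/1) / 1/5 = 4/5
  f: [0/1, 1/5) 
  e: [1/5, 2/5) 
  b: [2/5, 3/5) 
  d: [3/5, 1/1) ← scaled code falls here ✓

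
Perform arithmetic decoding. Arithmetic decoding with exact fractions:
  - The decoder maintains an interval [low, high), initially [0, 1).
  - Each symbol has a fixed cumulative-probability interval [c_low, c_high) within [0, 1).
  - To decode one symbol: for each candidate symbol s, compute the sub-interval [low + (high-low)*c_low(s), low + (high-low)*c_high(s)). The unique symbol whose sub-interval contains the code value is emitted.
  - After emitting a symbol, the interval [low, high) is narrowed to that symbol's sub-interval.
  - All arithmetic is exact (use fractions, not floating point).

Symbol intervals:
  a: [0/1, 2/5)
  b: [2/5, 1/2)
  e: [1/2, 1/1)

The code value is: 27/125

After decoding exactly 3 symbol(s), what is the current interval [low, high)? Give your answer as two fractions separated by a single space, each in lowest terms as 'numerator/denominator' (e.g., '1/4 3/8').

Step 1: interval [0/1, 1/1), width = 1/1 - 0/1 = 1/1
  'a': [0/1 + 1/1*0/1, 0/1 + 1/1*2/5) = [0/1, 2/5) <- contains code 27/125
  'b': [0/1 + 1/1*2/5, 0/1 + 1/1*1/2) = [2/5, 1/2)
  'e': [0/1 + 1/1*1/2, 0/1 + 1/1*1/1) = [1/2, 1/1)
  emit 'a', narrow to [0/1, 2/5)
Step 2: interval [0/1, 2/5), width = 2/5 - 0/1 = 2/5
  'a': [0/1 + 2/5*0/1, 0/1 + 2/5*2/5) = [0/1, 4/25)
  'b': [0/1 + 2/5*2/5, 0/1 + 2/5*1/2) = [4/25, 1/5)
  'e': [0/1 + 2/5*1/2, 0/1 + 2/5*1/1) = [1/5, 2/5) <- contains code 27/125
  emit 'e', narrow to [1/5, 2/5)
Step 3: interval [1/5, 2/5), width = 2/5 - 1/5 = 1/5
  'a': [1/5 + 1/5*0/1, 1/5 + 1/5*2/5) = [1/5, 7/25) <- contains code 27/125
  'b': [1/5 + 1/5*2/5, 1/5 + 1/5*1/2) = [7/25, 3/10)
  'e': [1/5 + 1/5*1/2, 1/5 + 1/5*1/1) = [3/10, 2/5)
  emit 'a', narrow to [1/5, 7/25)

Answer: 1/5 7/25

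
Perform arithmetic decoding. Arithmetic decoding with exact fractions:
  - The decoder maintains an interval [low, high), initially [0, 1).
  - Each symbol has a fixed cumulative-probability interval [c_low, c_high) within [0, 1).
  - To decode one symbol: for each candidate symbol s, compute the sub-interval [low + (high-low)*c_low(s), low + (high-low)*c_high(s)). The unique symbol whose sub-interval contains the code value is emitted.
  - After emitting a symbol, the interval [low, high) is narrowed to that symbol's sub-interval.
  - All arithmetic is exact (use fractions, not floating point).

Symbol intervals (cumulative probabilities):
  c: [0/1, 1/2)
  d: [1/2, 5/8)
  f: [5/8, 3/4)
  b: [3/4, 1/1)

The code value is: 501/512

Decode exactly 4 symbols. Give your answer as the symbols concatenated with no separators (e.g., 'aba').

Answer: bbfc

Derivation:
Step 1: interval [0/1, 1/1), width = 1/1 - 0/1 = 1/1
  'c': [0/1 + 1/1*0/1, 0/1 + 1/1*1/2) = [0/1, 1/2)
  'd': [0/1 + 1/1*1/2, 0/1 + 1/1*5/8) = [1/2, 5/8)
  'f': [0/1 + 1/1*5/8, 0/1 + 1/1*3/4) = [5/8, 3/4)
  'b': [0/1 + 1/1*3/4, 0/1 + 1/1*1/1) = [3/4, 1/1) <- contains code 501/512
  emit 'b', narrow to [3/4, 1/1)
Step 2: interval [3/4, 1/1), width = 1/1 - 3/4 = 1/4
  'c': [3/4 + 1/4*0/1, 3/4 + 1/4*1/2) = [3/4, 7/8)
  'd': [3/4 + 1/4*1/2, 3/4 + 1/4*5/8) = [7/8, 29/32)
  'f': [3/4 + 1/4*5/8, 3/4 + 1/4*3/4) = [29/32, 15/16)
  'b': [3/4 + 1/4*3/4, 3/4 + 1/4*1/1) = [15/16, 1/1) <- contains code 501/512
  emit 'b', narrow to [15/16, 1/1)
Step 3: interval [15/16, 1/1), width = 1/1 - 15/16 = 1/16
  'c': [15/16 + 1/16*0/1, 15/16 + 1/16*1/2) = [15/16, 31/32)
  'd': [15/16 + 1/16*1/2, 15/16 + 1/16*5/8) = [31/32, 125/128)
  'f': [15/16 + 1/16*5/8, 15/16 + 1/16*3/4) = [125/128, 63/64) <- contains code 501/512
  'b': [15/16 + 1/16*3/4, 15/16 + 1/16*1/1) = [63/64, 1/1)
  emit 'f', narrow to [125/128, 63/64)
Step 4: interval [125/128, 63/64), width = 63/64 - 125/128 = 1/128
  'c': [125/128 + 1/128*0/1, 125/128 + 1/128*1/2) = [125/128, 251/256) <- contains code 501/512
  'd': [125/128 + 1/128*1/2, 125/128 + 1/128*5/8) = [251/256, 1005/1024)
  'f': [125/128 + 1/128*5/8, 125/128 + 1/128*3/4) = [1005/1024, 503/512)
  'b': [125/128 + 1/128*3/4, 125/128 + 1/128*1/1) = [503/512, 63/64)
  emit 'c', narrow to [125/128, 251/256)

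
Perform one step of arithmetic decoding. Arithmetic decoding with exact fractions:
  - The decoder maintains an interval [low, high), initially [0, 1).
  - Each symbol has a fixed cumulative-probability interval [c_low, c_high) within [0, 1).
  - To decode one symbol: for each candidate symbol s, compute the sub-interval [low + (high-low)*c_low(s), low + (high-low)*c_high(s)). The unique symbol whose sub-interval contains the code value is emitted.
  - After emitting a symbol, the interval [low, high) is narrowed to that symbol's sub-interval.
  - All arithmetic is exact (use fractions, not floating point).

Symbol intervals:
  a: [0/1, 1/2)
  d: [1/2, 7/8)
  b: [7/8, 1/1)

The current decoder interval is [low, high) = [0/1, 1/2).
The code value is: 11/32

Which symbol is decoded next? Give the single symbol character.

Answer: d

Derivation:
Interval width = high − low = 1/2 − 0/1 = 1/2
Scaled code = (code − low) / width = (11/32 − 0/1) / 1/2 = 11/16
  a: [0/1, 1/2) 
  d: [1/2, 7/8) ← scaled code falls here ✓
  b: [7/8, 1/1) 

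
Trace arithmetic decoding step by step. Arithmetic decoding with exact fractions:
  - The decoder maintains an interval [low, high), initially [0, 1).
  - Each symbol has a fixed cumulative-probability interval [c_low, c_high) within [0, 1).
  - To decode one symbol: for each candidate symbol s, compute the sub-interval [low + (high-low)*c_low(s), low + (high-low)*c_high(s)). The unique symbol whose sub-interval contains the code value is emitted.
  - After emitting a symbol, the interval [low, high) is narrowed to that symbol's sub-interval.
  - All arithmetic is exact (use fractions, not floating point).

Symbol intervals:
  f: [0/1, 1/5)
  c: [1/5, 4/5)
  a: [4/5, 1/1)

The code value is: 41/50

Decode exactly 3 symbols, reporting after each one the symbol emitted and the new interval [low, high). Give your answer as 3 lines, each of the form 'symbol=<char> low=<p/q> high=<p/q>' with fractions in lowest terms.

Step 1: interval [0/1, 1/1), width = 1/1 - 0/1 = 1/1
  'f': [0/1 + 1/1*0/1, 0/1 + 1/1*1/5) = [0/1, 1/5)
  'c': [0/1 + 1/1*1/5, 0/1 + 1/1*4/5) = [1/5, 4/5)
  'a': [0/1 + 1/1*4/5, 0/1 + 1/1*1/1) = [4/5, 1/1) <- contains code 41/50
  emit 'a', narrow to [4/5, 1/1)
Step 2: interval [4/5, 1/1), width = 1/1 - 4/5 = 1/5
  'f': [4/5 + 1/5*0/1, 4/5 + 1/5*1/5) = [4/5, 21/25) <- contains code 41/50
  'c': [4/5 + 1/5*1/5, 4/5 + 1/5*4/5) = [21/25, 24/25)
  'a': [4/5 + 1/5*4/5, 4/5 + 1/5*1/1) = [24/25, 1/1)
  emit 'f', narrow to [4/5, 21/25)
Step 3: interval [4/5, 21/25), width = 21/25 - 4/5 = 1/25
  'f': [4/5 + 1/25*0/1, 4/5 + 1/25*1/5) = [4/5, 101/125)
  'c': [4/5 + 1/25*1/5, 4/5 + 1/25*4/5) = [101/125, 104/125) <- contains code 41/50
  'a': [4/5 + 1/25*4/5, 4/5 + 1/25*1/1) = [104/125, 21/25)
  emit 'c', narrow to [101/125, 104/125)

Answer: symbol=a low=4/5 high=1/1
symbol=f low=4/5 high=21/25
symbol=c low=101/125 high=104/125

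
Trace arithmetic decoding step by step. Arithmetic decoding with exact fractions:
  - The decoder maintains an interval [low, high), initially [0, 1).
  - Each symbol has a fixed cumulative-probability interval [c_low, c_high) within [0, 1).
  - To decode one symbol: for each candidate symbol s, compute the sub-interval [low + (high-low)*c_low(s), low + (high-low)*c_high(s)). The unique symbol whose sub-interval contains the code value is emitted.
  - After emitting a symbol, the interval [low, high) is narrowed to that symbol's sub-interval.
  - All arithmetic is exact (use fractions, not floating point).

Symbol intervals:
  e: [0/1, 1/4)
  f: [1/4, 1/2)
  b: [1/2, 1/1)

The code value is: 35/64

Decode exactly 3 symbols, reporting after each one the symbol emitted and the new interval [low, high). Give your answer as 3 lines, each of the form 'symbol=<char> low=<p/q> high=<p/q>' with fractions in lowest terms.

Step 1: interval [0/1, 1/1), width = 1/1 - 0/1 = 1/1
  'e': [0/1 + 1/1*0/1, 0/1 + 1/1*1/4) = [0/1, 1/4)
  'f': [0/1 + 1/1*1/4, 0/1 + 1/1*1/2) = [1/4, 1/2)
  'b': [0/1 + 1/1*1/2, 0/1 + 1/1*1/1) = [1/2, 1/1) <- contains code 35/64
  emit 'b', narrow to [1/2, 1/1)
Step 2: interval [1/2, 1/1), width = 1/1 - 1/2 = 1/2
  'e': [1/2 + 1/2*0/1, 1/2 + 1/2*1/4) = [1/2, 5/8) <- contains code 35/64
  'f': [1/2 + 1/2*1/4, 1/2 + 1/2*1/2) = [5/8, 3/4)
  'b': [1/2 + 1/2*1/2, 1/2 + 1/2*1/1) = [3/4, 1/1)
  emit 'e', narrow to [1/2, 5/8)
Step 3: interval [1/2, 5/8), width = 5/8 - 1/2 = 1/8
  'e': [1/2 + 1/8*0/1, 1/2 + 1/8*1/4) = [1/2, 17/32)
  'f': [1/2 + 1/8*1/4, 1/2 + 1/8*1/2) = [17/32, 9/16) <- contains code 35/64
  'b': [1/2 + 1/8*1/2, 1/2 + 1/8*1/1) = [9/16, 5/8)
  emit 'f', narrow to [17/32, 9/16)

Answer: symbol=b low=1/2 high=1/1
symbol=e low=1/2 high=5/8
symbol=f low=17/32 high=9/16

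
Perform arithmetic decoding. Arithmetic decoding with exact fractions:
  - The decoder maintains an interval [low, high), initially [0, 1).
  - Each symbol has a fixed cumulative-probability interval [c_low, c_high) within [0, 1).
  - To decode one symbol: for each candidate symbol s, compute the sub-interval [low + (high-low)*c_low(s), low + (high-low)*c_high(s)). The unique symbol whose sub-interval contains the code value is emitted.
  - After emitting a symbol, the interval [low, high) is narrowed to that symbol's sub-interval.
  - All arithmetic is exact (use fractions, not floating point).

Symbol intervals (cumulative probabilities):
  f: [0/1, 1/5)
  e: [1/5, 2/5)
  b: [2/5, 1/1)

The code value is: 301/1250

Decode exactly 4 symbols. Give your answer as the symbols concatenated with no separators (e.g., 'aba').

Answer: eeff

Derivation:
Step 1: interval [0/1, 1/1), width = 1/1 - 0/1 = 1/1
  'f': [0/1 + 1/1*0/1, 0/1 + 1/1*1/5) = [0/1, 1/5)
  'e': [0/1 + 1/1*1/5, 0/1 + 1/1*2/5) = [1/5, 2/5) <- contains code 301/1250
  'b': [0/1 + 1/1*2/5, 0/1 + 1/1*1/1) = [2/5, 1/1)
  emit 'e', narrow to [1/5, 2/5)
Step 2: interval [1/5, 2/5), width = 2/5 - 1/5 = 1/5
  'f': [1/5 + 1/5*0/1, 1/5 + 1/5*1/5) = [1/5, 6/25)
  'e': [1/5 + 1/5*1/5, 1/5 + 1/5*2/5) = [6/25, 7/25) <- contains code 301/1250
  'b': [1/5 + 1/5*2/5, 1/5 + 1/5*1/1) = [7/25, 2/5)
  emit 'e', narrow to [6/25, 7/25)
Step 3: interval [6/25, 7/25), width = 7/25 - 6/25 = 1/25
  'f': [6/25 + 1/25*0/1, 6/25 + 1/25*1/5) = [6/25, 31/125) <- contains code 301/1250
  'e': [6/25 + 1/25*1/5, 6/25 + 1/25*2/5) = [31/125, 32/125)
  'b': [6/25 + 1/25*2/5, 6/25 + 1/25*1/1) = [32/125, 7/25)
  emit 'f', narrow to [6/25, 31/125)
Step 4: interval [6/25, 31/125), width = 31/125 - 6/25 = 1/125
  'f': [6/25 + 1/125*0/1, 6/25 + 1/125*1/5) = [6/25, 151/625) <- contains code 301/1250
  'e': [6/25 + 1/125*1/5, 6/25 + 1/125*2/5) = [151/625, 152/625)
  'b': [6/25 + 1/125*2/5, 6/25 + 1/125*1/1) = [152/625, 31/125)
  emit 'f', narrow to [6/25, 151/625)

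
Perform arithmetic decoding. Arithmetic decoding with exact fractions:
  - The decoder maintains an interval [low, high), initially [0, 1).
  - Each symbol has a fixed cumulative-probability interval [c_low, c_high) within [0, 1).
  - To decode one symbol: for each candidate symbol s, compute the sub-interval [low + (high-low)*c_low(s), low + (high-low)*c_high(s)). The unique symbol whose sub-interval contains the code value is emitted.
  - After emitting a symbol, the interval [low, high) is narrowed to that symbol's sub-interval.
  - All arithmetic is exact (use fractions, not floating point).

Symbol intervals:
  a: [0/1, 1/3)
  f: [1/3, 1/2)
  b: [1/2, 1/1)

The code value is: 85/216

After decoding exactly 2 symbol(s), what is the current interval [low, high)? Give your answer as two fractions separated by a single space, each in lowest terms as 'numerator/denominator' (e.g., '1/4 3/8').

Answer: 7/18 5/12

Derivation:
Step 1: interval [0/1, 1/1), width = 1/1 - 0/1 = 1/1
  'a': [0/1 + 1/1*0/1, 0/1 + 1/1*1/3) = [0/1, 1/3)
  'f': [0/1 + 1/1*1/3, 0/1 + 1/1*1/2) = [1/3, 1/2) <- contains code 85/216
  'b': [0/1 + 1/1*1/2, 0/1 + 1/1*1/1) = [1/2, 1/1)
  emit 'f', narrow to [1/3, 1/2)
Step 2: interval [1/3, 1/2), width = 1/2 - 1/3 = 1/6
  'a': [1/3 + 1/6*0/1, 1/3 + 1/6*1/3) = [1/3, 7/18)
  'f': [1/3 + 1/6*1/3, 1/3 + 1/6*1/2) = [7/18, 5/12) <- contains code 85/216
  'b': [1/3 + 1/6*1/2, 1/3 + 1/6*1/1) = [5/12, 1/2)
  emit 'f', narrow to [7/18, 5/12)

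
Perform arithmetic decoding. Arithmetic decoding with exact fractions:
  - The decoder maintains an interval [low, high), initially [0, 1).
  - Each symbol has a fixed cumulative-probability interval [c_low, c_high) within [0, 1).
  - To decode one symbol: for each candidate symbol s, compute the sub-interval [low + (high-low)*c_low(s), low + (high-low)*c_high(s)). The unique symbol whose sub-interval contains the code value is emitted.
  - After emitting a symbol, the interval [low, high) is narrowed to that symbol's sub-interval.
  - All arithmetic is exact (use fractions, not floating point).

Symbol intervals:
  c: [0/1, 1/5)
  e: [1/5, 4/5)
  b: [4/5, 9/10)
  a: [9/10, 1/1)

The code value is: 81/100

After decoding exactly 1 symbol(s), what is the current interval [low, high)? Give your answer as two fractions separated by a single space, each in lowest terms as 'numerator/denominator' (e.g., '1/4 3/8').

Answer: 4/5 9/10

Derivation:
Step 1: interval [0/1, 1/1), width = 1/1 - 0/1 = 1/1
  'c': [0/1 + 1/1*0/1, 0/1 + 1/1*1/5) = [0/1, 1/5)
  'e': [0/1 + 1/1*1/5, 0/1 + 1/1*4/5) = [1/5, 4/5)
  'b': [0/1 + 1/1*4/5, 0/1 + 1/1*9/10) = [4/5, 9/10) <- contains code 81/100
  'a': [0/1 + 1/1*9/10, 0/1 + 1/1*1/1) = [9/10, 1/1)
  emit 'b', narrow to [4/5, 9/10)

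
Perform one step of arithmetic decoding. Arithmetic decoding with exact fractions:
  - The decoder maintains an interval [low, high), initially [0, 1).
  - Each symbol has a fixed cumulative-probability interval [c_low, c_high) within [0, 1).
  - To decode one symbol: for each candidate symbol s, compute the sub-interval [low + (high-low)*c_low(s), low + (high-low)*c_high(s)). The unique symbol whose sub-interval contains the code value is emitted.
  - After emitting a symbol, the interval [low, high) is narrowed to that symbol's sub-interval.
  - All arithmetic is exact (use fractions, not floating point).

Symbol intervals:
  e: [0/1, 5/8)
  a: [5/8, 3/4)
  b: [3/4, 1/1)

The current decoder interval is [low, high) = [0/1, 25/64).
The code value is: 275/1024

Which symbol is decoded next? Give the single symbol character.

Answer: a

Derivation:
Interval width = high − low = 25/64 − 0/1 = 25/64
Scaled code = (code − low) / width = (275/1024 − 0/1) / 25/64 = 11/16
  e: [0/1, 5/8) 
  a: [5/8, 3/4) ← scaled code falls here ✓
  b: [3/4, 1/1) 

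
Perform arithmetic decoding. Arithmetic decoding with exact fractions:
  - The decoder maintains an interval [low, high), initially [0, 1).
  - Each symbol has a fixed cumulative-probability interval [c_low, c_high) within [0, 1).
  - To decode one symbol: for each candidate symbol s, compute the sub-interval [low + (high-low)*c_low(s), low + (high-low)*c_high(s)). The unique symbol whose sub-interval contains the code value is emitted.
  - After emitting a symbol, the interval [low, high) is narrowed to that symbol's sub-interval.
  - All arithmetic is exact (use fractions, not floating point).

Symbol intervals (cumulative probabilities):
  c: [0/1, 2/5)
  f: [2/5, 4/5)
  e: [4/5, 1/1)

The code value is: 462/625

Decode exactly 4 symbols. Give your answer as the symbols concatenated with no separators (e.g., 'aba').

Answer: fecf

Derivation:
Step 1: interval [0/1, 1/1), width = 1/1 - 0/1 = 1/1
  'c': [0/1 + 1/1*0/1, 0/1 + 1/1*2/5) = [0/1, 2/5)
  'f': [0/1 + 1/1*2/5, 0/1 + 1/1*4/5) = [2/5, 4/5) <- contains code 462/625
  'e': [0/1 + 1/1*4/5, 0/1 + 1/1*1/1) = [4/5, 1/1)
  emit 'f', narrow to [2/5, 4/5)
Step 2: interval [2/5, 4/5), width = 4/5 - 2/5 = 2/5
  'c': [2/5 + 2/5*0/1, 2/5 + 2/5*2/5) = [2/5, 14/25)
  'f': [2/5 + 2/5*2/5, 2/5 + 2/5*4/5) = [14/25, 18/25)
  'e': [2/5 + 2/5*4/5, 2/5 + 2/5*1/1) = [18/25, 4/5) <- contains code 462/625
  emit 'e', narrow to [18/25, 4/5)
Step 3: interval [18/25, 4/5), width = 4/5 - 18/25 = 2/25
  'c': [18/25 + 2/25*0/1, 18/25 + 2/25*2/5) = [18/25, 94/125) <- contains code 462/625
  'f': [18/25 + 2/25*2/5, 18/25 + 2/25*4/5) = [94/125, 98/125)
  'e': [18/25 + 2/25*4/5, 18/25 + 2/25*1/1) = [98/125, 4/5)
  emit 'c', narrow to [18/25, 94/125)
Step 4: interval [18/25, 94/125), width = 94/125 - 18/25 = 4/125
  'c': [18/25 + 4/125*0/1, 18/25 + 4/125*2/5) = [18/25, 458/625)
  'f': [18/25 + 4/125*2/5, 18/25 + 4/125*4/5) = [458/625, 466/625) <- contains code 462/625
  'e': [18/25 + 4/125*4/5, 18/25 + 4/125*1/1) = [466/625, 94/125)
  emit 'f', narrow to [458/625, 466/625)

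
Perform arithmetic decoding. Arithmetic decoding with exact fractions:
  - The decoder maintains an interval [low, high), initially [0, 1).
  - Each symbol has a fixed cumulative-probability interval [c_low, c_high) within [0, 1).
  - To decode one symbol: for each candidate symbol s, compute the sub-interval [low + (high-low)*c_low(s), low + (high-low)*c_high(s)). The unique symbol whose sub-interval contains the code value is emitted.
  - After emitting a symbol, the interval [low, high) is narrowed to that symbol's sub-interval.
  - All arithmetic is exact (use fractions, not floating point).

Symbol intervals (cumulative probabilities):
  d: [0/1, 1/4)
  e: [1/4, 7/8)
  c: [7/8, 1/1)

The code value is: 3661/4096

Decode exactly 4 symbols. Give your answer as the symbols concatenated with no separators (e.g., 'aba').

Step 1: interval [0/1, 1/1), width = 1/1 - 0/1 = 1/1
  'd': [0/1 + 1/1*0/1, 0/1 + 1/1*1/4) = [0/1, 1/4)
  'e': [0/1 + 1/1*1/4, 0/1 + 1/1*7/8) = [1/4, 7/8)
  'c': [0/1 + 1/1*7/8, 0/1 + 1/1*1/1) = [7/8, 1/1) <- contains code 3661/4096
  emit 'c', narrow to [7/8, 1/1)
Step 2: interval [7/8, 1/1), width = 1/1 - 7/8 = 1/8
  'd': [7/8 + 1/8*0/1, 7/8 + 1/8*1/4) = [7/8, 29/32) <- contains code 3661/4096
  'e': [7/8 + 1/8*1/4, 7/8 + 1/8*7/8) = [29/32, 63/64)
  'c': [7/8 + 1/8*7/8, 7/8 + 1/8*1/1) = [63/64, 1/1)
  emit 'd', narrow to [7/8, 29/32)
Step 3: interval [7/8, 29/32), width = 29/32 - 7/8 = 1/32
  'd': [7/8 + 1/32*0/1, 7/8 + 1/32*1/4) = [7/8, 113/128)
  'e': [7/8 + 1/32*1/4, 7/8 + 1/32*7/8) = [113/128, 231/256) <- contains code 3661/4096
  'c': [7/8 + 1/32*7/8, 7/8 + 1/32*1/1) = [231/256, 29/32)
  emit 'e', narrow to [113/128, 231/256)
Step 4: interval [113/128, 231/256), width = 231/256 - 113/128 = 5/256
  'd': [113/128 + 5/256*0/1, 113/128 + 5/256*1/4) = [113/128, 909/1024)
  'e': [113/128 + 5/256*1/4, 113/128 + 5/256*7/8) = [909/1024, 1843/2048) <- contains code 3661/4096
  'c': [113/128 + 5/256*7/8, 113/128 + 5/256*1/1) = [1843/2048, 231/256)
  emit 'e', narrow to [909/1024, 1843/2048)

Answer: cdee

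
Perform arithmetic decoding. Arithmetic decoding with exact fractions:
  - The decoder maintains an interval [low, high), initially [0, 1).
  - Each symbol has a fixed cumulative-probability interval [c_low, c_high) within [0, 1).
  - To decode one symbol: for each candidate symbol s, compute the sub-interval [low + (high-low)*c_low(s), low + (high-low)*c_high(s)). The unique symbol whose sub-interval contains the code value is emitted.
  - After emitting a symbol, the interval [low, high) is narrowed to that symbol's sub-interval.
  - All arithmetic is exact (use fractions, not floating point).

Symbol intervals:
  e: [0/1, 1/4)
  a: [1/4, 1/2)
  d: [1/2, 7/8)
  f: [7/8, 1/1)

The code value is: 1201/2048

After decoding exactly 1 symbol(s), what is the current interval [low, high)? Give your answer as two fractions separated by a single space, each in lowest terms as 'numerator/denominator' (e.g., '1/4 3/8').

Answer: 1/2 7/8

Derivation:
Step 1: interval [0/1, 1/1), width = 1/1 - 0/1 = 1/1
  'e': [0/1 + 1/1*0/1, 0/1 + 1/1*1/4) = [0/1, 1/4)
  'a': [0/1 + 1/1*1/4, 0/1 + 1/1*1/2) = [1/4, 1/2)
  'd': [0/1 + 1/1*1/2, 0/1 + 1/1*7/8) = [1/2, 7/8) <- contains code 1201/2048
  'f': [0/1 + 1/1*7/8, 0/1 + 1/1*1/1) = [7/8, 1/1)
  emit 'd', narrow to [1/2, 7/8)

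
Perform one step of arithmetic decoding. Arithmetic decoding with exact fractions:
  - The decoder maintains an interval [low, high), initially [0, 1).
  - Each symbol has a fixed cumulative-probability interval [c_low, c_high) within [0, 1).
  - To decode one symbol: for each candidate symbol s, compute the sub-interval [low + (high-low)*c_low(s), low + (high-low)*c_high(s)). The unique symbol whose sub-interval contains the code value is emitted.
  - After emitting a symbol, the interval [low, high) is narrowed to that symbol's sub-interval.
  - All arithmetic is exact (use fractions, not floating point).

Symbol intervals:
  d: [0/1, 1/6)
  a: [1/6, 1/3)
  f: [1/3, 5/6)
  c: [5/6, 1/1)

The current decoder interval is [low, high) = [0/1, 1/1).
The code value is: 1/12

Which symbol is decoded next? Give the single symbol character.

Answer: d

Derivation:
Interval width = high − low = 1/1 − 0/1 = 1/1
Scaled code = (code − low) / width = (1/12 − 0/1) / 1/1 = 1/12
  d: [0/1, 1/6) ← scaled code falls here ✓
  a: [1/6, 1/3) 
  f: [1/3, 5/6) 
  c: [5/6, 1/1) 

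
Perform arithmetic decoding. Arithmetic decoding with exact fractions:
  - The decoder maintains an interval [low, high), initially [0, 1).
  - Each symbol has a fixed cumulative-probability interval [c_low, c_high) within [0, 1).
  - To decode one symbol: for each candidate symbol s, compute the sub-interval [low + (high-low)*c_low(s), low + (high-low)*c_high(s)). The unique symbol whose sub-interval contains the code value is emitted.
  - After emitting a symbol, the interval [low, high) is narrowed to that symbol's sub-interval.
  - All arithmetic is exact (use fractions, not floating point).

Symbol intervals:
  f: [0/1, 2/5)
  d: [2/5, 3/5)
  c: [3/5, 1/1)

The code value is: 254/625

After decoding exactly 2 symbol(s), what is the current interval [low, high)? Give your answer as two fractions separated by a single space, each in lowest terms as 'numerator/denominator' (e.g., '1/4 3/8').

Answer: 2/5 12/25

Derivation:
Step 1: interval [0/1, 1/1), width = 1/1 - 0/1 = 1/1
  'f': [0/1 + 1/1*0/1, 0/1 + 1/1*2/5) = [0/1, 2/5)
  'd': [0/1 + 1/1*2/5, 0/1 + 1/1*3/5) = [2/5, 3/5) <- contains code 254/625
  'c': [0/1 + 1/1*3/5, 0/1 + 1/1*1/1) = [3/5, 1/1)
  emit 'd', narrow to [2/5, 3/5)
Step 2: interval [2/5, 3/5), width = 3/5 - 2/5 = 1/5
  'f': [2/5 + 1/5*0/1, 2/5 + 1/5*2/5) = [2/5, 12/25) <- contains code 254/625
  'd': [2/5 + 1/5*2/5, 2/5 + 1/5*3/5) = [12/25, 13/25)
  'c': [2/5 + 1/5*3/5, 2/5 + 1/5*1/1) = [13/25, 3/5)
  emit 'f', narrow to [2/5, 12/25)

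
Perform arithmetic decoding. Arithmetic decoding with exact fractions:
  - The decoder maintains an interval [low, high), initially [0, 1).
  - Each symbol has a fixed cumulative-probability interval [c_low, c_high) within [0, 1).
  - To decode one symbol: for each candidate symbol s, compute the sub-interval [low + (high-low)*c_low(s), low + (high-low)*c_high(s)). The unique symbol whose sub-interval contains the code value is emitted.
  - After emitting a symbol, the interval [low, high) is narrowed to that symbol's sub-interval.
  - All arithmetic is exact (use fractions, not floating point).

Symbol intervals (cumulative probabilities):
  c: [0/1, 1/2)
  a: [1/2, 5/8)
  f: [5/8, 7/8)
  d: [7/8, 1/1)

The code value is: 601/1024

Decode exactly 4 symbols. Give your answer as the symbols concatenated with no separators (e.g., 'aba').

Answer: afca

Derivation:
Step 1: interval [0/1, 1/1), width = 1/1 - 0/1 = 1/1
  'c': [0/1 + 1/1*0/1, 0/1 + 1/1*1/2) = [0/1, 1/2)
  'a': [0/1 + 1/1*1/2, 0/1 + 1/1*5/8) = [1/2, 5/8) <- contains code 601/1024
  'f': [0/1 + 1/1*5/8, 0/1 + 1/1*7/8) = [5/8, 7/8)
  'd': [0/1 + 1/1*7/8, 0/1 + 1/1*1/1) = [7/8, 1/1)
  emit 'a', narrow to [1/2, 5/8)
Step 2: interval [1/2, 5/8), width = 5/8 - 1/2 = 1/8
  'c': [1/2 + 1/8*0/1, 1/2 + 1/8*1/2) = [1/2, 9/16)
  'a': [1/2 + 1/8*1/2, 1/2 + 1/8*5/8) = [9/16, 37/64)
  'f': [1/2 + 1/8*5/8, 1/2 + 1/8*7/8) = [37/64, 39/64) <- contains code 601/1024
  'd': [1/2 + 1/8*7/8, 1/2 + 1/8*1/1) = [39/64, 5/8)
  emit 'f', narrow to [37/64, 39/64)
Step 3: interval [37/64, 39/64), width = 39/64 - 37/64 = 1/32
  'c': [37/64 + 1/32*0/1, 37/64 + 1/32*1/2) = [37/64, 19/32) <- contains code 601/1024
  'a': [37/64 + 1/32*1/2, 37/64 + 1/32*5/8) = [19/32, 153/256)
  'f': [37/64 + 1/32*5/8, 37/64 + 1/32*7/8) = [153/256, 155/256)
  'd': [37/64 + 1/32*7/8, 37/64 + 1/32*1/1) = [155/256, 39/64)
  emit 'c', narrow to [37/64, 19/32)
Step 4: interval [37/64, 19/32), width = 19/32 - 37/64 = 1/64
  'c': [37/64 + 1/64*0/1, 37/64 + 1/64*1/2) = [37/64, 75/128)
  'a': [37/64 + 1/64*1/2, 37/64 + 1/64*5/8) = [75/128, 301/512) <- contains code 601/1024
  'f': [37/64 + 1/64*5/8, 37/64 + 1/64*7/8) = [301/512, 303/512)
  'd': [37/64 + 1/64*7/8, 37/64 + 1/64*1/1) = [303/512, 19/32)
  emit 'a', narrow to [75/128, 301/512)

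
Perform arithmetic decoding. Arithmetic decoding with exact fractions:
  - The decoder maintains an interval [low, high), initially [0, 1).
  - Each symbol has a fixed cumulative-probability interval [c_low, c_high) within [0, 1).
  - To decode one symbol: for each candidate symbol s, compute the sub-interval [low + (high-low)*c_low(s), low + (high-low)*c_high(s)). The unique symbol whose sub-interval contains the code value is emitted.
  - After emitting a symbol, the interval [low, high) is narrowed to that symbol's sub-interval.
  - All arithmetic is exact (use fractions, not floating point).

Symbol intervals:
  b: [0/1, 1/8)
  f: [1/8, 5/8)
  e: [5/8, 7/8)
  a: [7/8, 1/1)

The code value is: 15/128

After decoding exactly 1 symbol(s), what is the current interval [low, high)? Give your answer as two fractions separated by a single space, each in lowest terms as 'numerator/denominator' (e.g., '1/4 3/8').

Answer: 0/1 1/8

Derivation:
Step 1: interval [0/1, 1/1), width = 1/1 - 0/1 = 1/1
  'b': [0/1 + 1/1*0/1, 0/1 + 1/1*1/8) = [0/1, 1/8) <- contains code 15/128
  'f': [0/1 + 1/1*1/8, 0/1 + 1/1*5/8) = [1/8, 5/8)
  'e': [0/1 + 1/1*5/8, 0/1 + 1/1*7/8) = [5/8, 7/8)
  'a': [0/1 + 1/1*7/8, 0/1 + 1/1*1/1) = [7/8, 1/1)
  emit 'b', narrow to [0/1, 1/8)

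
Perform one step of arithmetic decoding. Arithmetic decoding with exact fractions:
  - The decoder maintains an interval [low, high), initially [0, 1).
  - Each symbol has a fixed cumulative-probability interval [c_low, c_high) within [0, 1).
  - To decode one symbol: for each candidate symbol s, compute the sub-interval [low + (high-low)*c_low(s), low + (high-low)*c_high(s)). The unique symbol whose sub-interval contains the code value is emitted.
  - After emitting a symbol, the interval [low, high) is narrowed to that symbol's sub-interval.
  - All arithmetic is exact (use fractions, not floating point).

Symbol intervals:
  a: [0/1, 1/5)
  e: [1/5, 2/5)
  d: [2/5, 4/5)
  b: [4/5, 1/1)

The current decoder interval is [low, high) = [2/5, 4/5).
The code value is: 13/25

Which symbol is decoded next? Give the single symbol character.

Interval width = high − low = 4/5 − 2/5 = 2/5
Scaled code = (code − low) / width = (13/25 − 2/5) / 2/5 = 3/10
  a: [0/1, 1/5) 
  e: [1/5, 2/5) ← scaled code falls here ✓
  d: [2/5, 4/5) 
  b: [4/5, 1/1) 

Answer: e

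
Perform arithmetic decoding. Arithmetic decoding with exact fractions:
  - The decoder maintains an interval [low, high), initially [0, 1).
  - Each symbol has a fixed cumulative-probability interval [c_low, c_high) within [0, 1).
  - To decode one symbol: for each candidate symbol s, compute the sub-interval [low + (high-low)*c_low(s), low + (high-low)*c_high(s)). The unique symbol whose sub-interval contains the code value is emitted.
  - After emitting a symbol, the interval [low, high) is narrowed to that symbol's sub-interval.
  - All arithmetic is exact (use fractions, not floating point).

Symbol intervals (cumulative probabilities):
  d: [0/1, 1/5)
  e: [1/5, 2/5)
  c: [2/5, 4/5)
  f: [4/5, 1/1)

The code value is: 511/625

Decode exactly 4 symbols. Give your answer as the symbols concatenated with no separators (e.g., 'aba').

Step 1: interval [0/1, 1/1), width = 1/1 - 0/1 = 1/1
  'd': [0/1 + 1/1*0/1, 0/1 + 1/1*1/5) = [0/1, 1/5)
  'e': [0/1 + 1/1*1/5, 0/1 + 1/1*2/5) = [1/5, 2/5)
  'c': [0/1 + 1/1*2/5, 0/1 + 1/1*4/5) = [2/5, 4/5)
  'f': [0/1 + 1/1*4/5, 0/1 + 1/1*1/1) = [4/5, 1/1) <- contains code 511/625
  emit 'f', narrow to [4/5, 1/1)
Step 2: interval [4/5, 1/1), width = 1/1 - 4/5 = 1/5
  'd': [4/5 + 1/5*0/1, 4/5 + 1/5*1/5) = [4/5, 21/25) <- contains code 511/625
  'e': [4/5 + 1/5*1/5, 4/5 + 1/5*2/5) = [21/25, 22/25)
  'c': [4/5 + 1/5*2/5, 4/5 + 1/5*4/5) = [22/25, 24/25)
  'f': [4/5 + 1/5*4/5, 4/5 + 1/5*1/1) = [24/25, 1/1)
  emit 'd', narrow to [4/5, 21/25)
Step 3: interval [4/5, 21/25), width = 21/25 - 4/5 = 1/25
  'd': [4/5 + 1/25*0/1, 4/5 + 1/25*1/5) = [4/5, 101/125)
  'e': [4/5 + 1/25*1/5, 4/5 + 1/25*2/5) = [101/125, 102/125)
  'c': [4/5 + 1/25*2/5, 4/5 + 1/25*4/5) = [102/125, 104/125) <- contains code 511/625
  'f': [4/5 + 1/25*4/5, 4/5 + 1/25*1/1) = [104/125, 21/25)
  emit 'c', narrow to [102/125, 104/125)
Step 4: interval [102/125, 104/125), width = 104/125 - 102/125 = 2/125
  'd': [102/125 + 2/125*0/1, 102/125 + 2/125*1/5) = [102/125, 512/625) <- contains code 511/625
  'e': [102/125 + 2/125*1/5, 102/125 + 2/125*2/5) = [512/625, 514/625)
  'c': [102/125 + 2/125*2/5, 102/125 + 2/125*4/5) = [514/625, 518/625)
  'f': [102/125 + 2/125*4/5, 102/125 + 2/125*1/1) = [518/625, 104/125)
  emit 'd', narrow to [102/125, 512/625)

Answer: fdcd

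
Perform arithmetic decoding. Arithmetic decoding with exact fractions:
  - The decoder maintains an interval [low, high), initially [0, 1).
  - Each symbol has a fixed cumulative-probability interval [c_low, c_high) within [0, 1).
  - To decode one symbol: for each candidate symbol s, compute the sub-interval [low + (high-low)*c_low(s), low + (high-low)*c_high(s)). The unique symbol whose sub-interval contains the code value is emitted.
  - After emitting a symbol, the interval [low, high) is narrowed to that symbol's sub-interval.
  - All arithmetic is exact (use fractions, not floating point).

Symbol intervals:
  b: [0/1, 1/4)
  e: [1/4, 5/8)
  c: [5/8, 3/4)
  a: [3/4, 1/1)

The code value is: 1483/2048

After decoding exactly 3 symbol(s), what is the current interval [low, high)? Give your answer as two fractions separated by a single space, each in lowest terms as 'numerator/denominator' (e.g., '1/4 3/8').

Answer: 23/32 93/128

Derivation:
Step 1: interval [0/1, 1/1), width = 1/1 - 0/1 = 1/1
  'b': [0/1 + 1/1*0/1, 0/1 + 1/1*1/4) = [0/1, 1/4)
  'e': [0/1 + 1/1*1/4, 0/1 + 1/1*5/8) = [1/4, 5/8)
  'c': [0/1 + 1/1*5/8, 0/1 + 1/1*3/4) = [5/8, 3/4) <- contains code 1483/2048
  'a': [0/1 + 1/1*3/4, 0/1 + 1/1*1/1) = [3/4, 1/1)
  emit 'c', narrow to [5/8, 3/4)
Step 2: interval [5/8, 3/4), width = 3/4 - 5/8 = 1/8
  'b': [5/8 + 1/8*0/1, 5/8 + 1/8*1/4) = [5/8, 21/32)
  'e': [5/8 + 1/8*1/4, 5/8 + 1/8*5/8) = [21/32, 45/64)
  'c': [5/8 + 1/8*5/8, 5/8 + 1/8*3/4) = [45/64, 23/32)
  'a': [5/8 + 1/8*3/4, 5/8 + 1/8*1/1) = [23/32, 3/4) <- contains code 1483/2048
  emit 'a', narrow to [23/32, 3/4)
Step 3: interval [23/32, 3/4), width = 3/4 - 23/32 = 1/32
  'b': [23/32 + 1/32*0/1, 23/32 + 1/32*1/4) = [23/32, 93/128) <- contains code 1483/2048
  'e': [23/32 + 1/32*1/4, 23/32 + 1/32*5/8) = [93/128, 189/256)
  'c': [23/32 + 1/32*5/8, 23/32 + 1/32*3/4) = [189/256, 95/128)
  'a': [23/32 + 1/32*3/4, 23/32 + 1/32*1/1) = [95/128, 3/4)
  emit 'b', narrow to [23/32, 93/128)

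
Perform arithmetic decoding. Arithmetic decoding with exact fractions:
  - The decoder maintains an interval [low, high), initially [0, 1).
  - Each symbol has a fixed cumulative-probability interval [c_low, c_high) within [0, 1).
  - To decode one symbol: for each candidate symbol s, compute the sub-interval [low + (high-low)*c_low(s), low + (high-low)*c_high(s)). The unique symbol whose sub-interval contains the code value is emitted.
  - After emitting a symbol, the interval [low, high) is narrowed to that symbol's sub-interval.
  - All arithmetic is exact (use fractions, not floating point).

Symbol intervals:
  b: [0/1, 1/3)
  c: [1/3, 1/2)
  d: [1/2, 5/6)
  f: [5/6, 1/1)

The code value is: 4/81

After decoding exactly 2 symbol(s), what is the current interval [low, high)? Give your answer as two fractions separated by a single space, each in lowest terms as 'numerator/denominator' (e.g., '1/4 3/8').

Step 1: interval [0/1, 1/1), width = 1/1 - 0/1 = 1/1
  'b': [0/1 + 1/1*0/1, 0/1 + 1/1*1/3) = [0/1, 1/3) <- contains code 4/81
  'c': [0/1 + 1/1*1/3, 0/1 + 1/1*1/2) = [1/3, 1/2)
  'd': [0/1 + 1/1*1/2, 0/1 + 1/1*5/6) = [1/2, 5/6)
  'f': [0/1 + 1/1*5/6, 0/1 + 1/1*1/1) = [5/6, 1/1)
  emit 'b', narrow to [0/1, 1/3)
Step 2: interval [0/1, 1/3), width = 1/3 - 0/1 = 1/3
  'b': [0/1 + 1/3*0/1, 0/1 + 1/3*1/3) = [0/1, 1/9) <- contains code 4/81
  'c': [0/1 + 1/3*1/3, 0/1 + 1/3*1/2) = [1/9, 1/6)
  'd': [0/1 + 1/3*1/2, 0/1 + 1/3*5/6) = [1/6, 5/18)
  'f': [0/1 + 1/3*5/6, 0/1 + 1/3*1/1) = [5/18, 1/3)
  emit 'b', narrow to [0/1, 1/9)

Answer: 0/1 1/9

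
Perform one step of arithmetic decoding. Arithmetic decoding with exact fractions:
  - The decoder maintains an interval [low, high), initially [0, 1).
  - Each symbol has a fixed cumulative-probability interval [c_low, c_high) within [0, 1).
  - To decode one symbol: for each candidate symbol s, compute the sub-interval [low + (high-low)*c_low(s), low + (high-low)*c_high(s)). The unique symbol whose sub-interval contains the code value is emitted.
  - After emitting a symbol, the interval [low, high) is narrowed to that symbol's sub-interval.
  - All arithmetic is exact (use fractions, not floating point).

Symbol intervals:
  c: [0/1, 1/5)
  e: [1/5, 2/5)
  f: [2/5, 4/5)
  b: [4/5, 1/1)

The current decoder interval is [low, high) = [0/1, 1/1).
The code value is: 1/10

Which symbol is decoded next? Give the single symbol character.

Interval width = high − low = 1/1 − 0/1 = 1/1
Scaled code = (code − low) / width = (1/10 − 0/1) / 1/1 = 1/10
  c: [0/1, 1/5) ← scaled code falls here ✓
  e: [1/5, 2/5) 
  f: [2/5, 4/5) 
  b: [4/5, 1/1) 

Answer: c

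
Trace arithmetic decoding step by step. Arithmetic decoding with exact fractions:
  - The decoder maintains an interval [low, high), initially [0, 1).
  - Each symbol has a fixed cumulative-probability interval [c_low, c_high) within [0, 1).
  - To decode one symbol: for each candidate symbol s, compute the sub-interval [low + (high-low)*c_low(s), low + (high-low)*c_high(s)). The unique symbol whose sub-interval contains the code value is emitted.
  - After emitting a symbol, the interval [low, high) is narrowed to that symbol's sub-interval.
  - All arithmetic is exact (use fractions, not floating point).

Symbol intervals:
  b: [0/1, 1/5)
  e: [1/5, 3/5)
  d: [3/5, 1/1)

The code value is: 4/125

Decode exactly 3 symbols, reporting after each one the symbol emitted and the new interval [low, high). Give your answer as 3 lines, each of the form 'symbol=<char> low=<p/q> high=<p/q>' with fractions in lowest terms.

Answer: symbol=b low=0/1 high=1/5
symbol=b low=0/1 high=1/25
symbol=d low=3/125 high=1/25

Derivation:
Step 1: interval [0/1, 1/1), width = 1/1 - 0/1 = 1/1
  'b': [0/1 + 1/1*0/1, 0/1 + 1/1*1/5) = [0/1, 1/5) <- contains code 4/125
  'e': [0/1 + 1/1*1/5, 0/1 + 1/1*3/5) = [1/5, 3/5)
  'd': [0/1 + 1/1*3/5, 0/1 + 1/1*1/1) = [3/5, 1/1)
  emit 'b', narrow to [0/1, 1/5)
Step 2: interval [0/1, 1/5), width = 1/5 - 0/1 = 1/5
  'b': [0/1 + 1/5*0/1, 0/1 + 1/5*1/5) = [0/1, 1/25) <- contains code 4/125
  'e': [0/1 + 1/5*1/5, 0/1 + 1/5*3/5) = [1/25, 3/25)
  'd': [0/1 + 1/5*3/5, 0/1 + 1/5*1/1) = [3/25, 1/5)
  emit 'b', narrow to [0/1, 1/25)
Step 3: interval [0/1, 1/25), width = 1/25 - 0/1 = 1/25
  'b': [0/1 + 1/25*0/1, 0/1 + 1/25*1/5) = [0/1, 1/125)
  'e': [0/1 + 1/25*1/5, 0/1 + 1/25*3/5) = [1/125, 3/125)
  'd': [0/1 + 1/25*3/5, 0/1 + 1/25*1/1) = [3/125, 1/25) <- contains code 4/125
  emit 'd', narrow to [3/125, 1/25)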